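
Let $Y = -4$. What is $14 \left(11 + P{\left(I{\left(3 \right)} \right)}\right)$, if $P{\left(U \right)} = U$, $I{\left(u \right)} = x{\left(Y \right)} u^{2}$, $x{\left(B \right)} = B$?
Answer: $-350$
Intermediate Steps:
$I{\left(u \right)} = - 4 u^{2}$
$14 \left(11 + P{\left(I{\left(3 \right)} \right)}\right) = 14 \left(11 - 4 \cdot 3^{2}\right) = 14 \left(11 - 36\right) = 14 \left(-25\right) = -350$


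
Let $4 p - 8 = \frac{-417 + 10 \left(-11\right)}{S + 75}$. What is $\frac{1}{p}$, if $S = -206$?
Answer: $\frac{524}{1575} \approx 0.3327$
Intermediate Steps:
$p = \frac{1575}{524}$ ($p = 2 + \frac{\left(-417 + 10 \left(-11\right)\right) \frac{1}{-206 + 75}}{4} = 2 + \frac{\left(-417 - 110\right) \frac{1}{-131}}{4} = 2 + \frac{\left(-527\right) \left(- \frac{1}{131}\right)}{4} = 2 + \frac{1}{4} \cdot \frac{527}{131} = 2 + \frac{527}{524} = \frac{1575}{524} \approx 3.0057$)
$\frac{1}{p} = \frac{1}{\frac{1575}{524}} = \frac{524}{1575}$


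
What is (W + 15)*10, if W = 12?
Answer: 270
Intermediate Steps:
(W + 15)*10 = (12 + 15)*10 = 27*10 = 270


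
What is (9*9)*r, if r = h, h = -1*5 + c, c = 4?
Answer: -81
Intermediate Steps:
h = -1 (h = -1*5 + 4 = -5 + 4 = -1)
r = -1
(9*9)*r = (9*9)*(-1) = 81*(-1) = -81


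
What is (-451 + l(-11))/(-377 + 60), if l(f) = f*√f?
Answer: 451/317 + 11*I*√11/317 ≈ 1.4227 + 0.11509*I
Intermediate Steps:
l(f) = f^(3/2)
(-451 + l(-11))/(-377 + 60) = (-451 + (-11)^(3/2))/(-377 + 60) = (-451 - 11*I*√11)/(-317) = (-451 - 11*I*√11)*(-1/317) = 451/317 + 11*I*√11/317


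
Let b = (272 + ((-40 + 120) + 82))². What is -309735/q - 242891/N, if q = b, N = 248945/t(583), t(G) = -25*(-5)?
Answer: -1159170825815/9378056884 ≈ -123.60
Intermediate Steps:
t(G) = 125
N = 49789/25 (N = 248945/125 = 248945*(1/125) = 49789/25 ≈ 1991.6)
b = 188356 (b = (272 + (80 + 82))² = (272 + 162)² = 434² = 188356)
q = 188356
-309735/q - 242891/N = -309735/188356 - 242891/49789/25 = -309735*1/188356 - 242891*25/49789 = -309735/188356 - 6072275/49789 = -1159170825815/9378056884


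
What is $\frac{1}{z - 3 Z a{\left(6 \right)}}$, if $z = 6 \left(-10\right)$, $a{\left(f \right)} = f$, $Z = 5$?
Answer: $\frac{1}{5400} \approx 0.00018519$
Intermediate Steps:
$z = -60$
$\frac{1}{z - 3 Z a{\left(6 \right)}} = \frac{1}{\left(-60\right) \left(-3\right) 5 \cdot 6} = \frac{1}{\left(-60\right) \left(\left(-15\right) 6\right)} = \frac{1}{\left(-60\right) \left(-90\right)} = \frac{1}{5400}$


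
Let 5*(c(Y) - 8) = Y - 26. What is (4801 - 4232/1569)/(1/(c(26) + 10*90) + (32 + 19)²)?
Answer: 6835911596/3705521421 ≈ 1.8448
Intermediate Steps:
c(Y) = 14/5 + Y/5 (c(Y) = 8 + (Y - 26)/5 = 8 + (-26 + Y)/5 = 8 + (-26/5 + Y/5) = 14/5 + Y/5)
(4801 - 4232/1569)/(1/(c(26) + 10*90) + (32 + 19)²) = (4801 - 4232/1569)/(1/((14/5 + (⅕)*26) + 10*90) + (32 + 19)²) = (4801 - 4232*1/1569)/(1/((14/5 + 26/5) + 900) + 51²) = (4801 - 4232/1569)/(1/(8 + 900) + 2601) = 7528537/(1569*(1/908 + 2601)) = 7528537/(1569*(2361709/908)) = (7528537/1569)*(908/2361709) = 6835911596/3705521421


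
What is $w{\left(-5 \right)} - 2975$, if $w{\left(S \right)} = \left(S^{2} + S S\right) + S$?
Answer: $-2930$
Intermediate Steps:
$w{\left(S \right)} = S + 2 S^{2}$ ($w{\left(S \right)} = \left(S^{2} + S^{2}\right) + S = 2 S^{2} + S = S + 2 S^{2}$)
$w{\left(-5 \right)} - 2975 = - 5 \left(1 + 2 \left(-5\right)\right) - 2975 = - 5 \left(1 - 10\right) - 2975 = \left(-5\right) \left(-9\right) - 2975 = 45 - 2975 = -2930$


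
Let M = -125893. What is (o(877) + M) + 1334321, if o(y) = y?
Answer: 1209305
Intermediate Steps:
(o(877) + M) + 1334321 = (877 - 125893) + 1334321 = -125016 + 1334321 = 1209305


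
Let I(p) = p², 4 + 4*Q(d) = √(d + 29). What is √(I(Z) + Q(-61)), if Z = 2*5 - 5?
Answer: √(24 + I*√2) ≈ 4.9011 + 0.14428*I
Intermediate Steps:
Q(d) = -1 + √(29 + d)/4 (Q(d) = -1 + √(d + 29)/4 = -1 + √(29 + d)/4)
Z = 5 (Z = 10 - 5 = 5)
√(I(Z) + Q(-61)) = √(5² + (-1 + √(29 - 61)/4)) = √(25 + (-1 + √(-32)/4)) = √(25 + (-1 + (4*I*√2)/4)) = √(25 + (-1 + I*√2)) = √(24 + I*√2)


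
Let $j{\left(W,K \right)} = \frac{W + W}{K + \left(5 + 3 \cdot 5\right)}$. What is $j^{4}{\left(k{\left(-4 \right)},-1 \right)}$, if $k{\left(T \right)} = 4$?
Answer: $\frac{4096}{130321} \approx 0.03143$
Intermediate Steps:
$j{\left(W,K \right)} = \frac{2 W}{20 + K}$ ($j{\left(W,K \right)} = \frac{2 W}{K + \left(5 + 15\right)} = \frac{2 W}{K + 20} = \frac{2 W}{20 + K}$)
$j^{4}{\left(k{\left(-4 \right)},-1 \right)} = \left(2 \cdot 4 \frac{1}{20 - 1}\right)^{4} = \left(2 \cdot 4 \cdot \frac{1}{19}\right)^{4} = \left(\frac{8}{19}\right)^{4} = \frac{4096}{130321}$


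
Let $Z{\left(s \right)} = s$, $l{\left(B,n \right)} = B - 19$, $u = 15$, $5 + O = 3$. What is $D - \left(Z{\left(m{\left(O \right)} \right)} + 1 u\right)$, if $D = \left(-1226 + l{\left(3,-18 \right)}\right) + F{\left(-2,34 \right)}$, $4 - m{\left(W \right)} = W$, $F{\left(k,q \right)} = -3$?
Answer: $-1266$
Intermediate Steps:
$O = -2$ ($O = -5 + 3 = -2$)
$m{\left(W \right)} = 4 - W$
$l{\left(B,n \right)} = -19 + B$
$D = -1245$ ($D = \left(-1226 + \left(-19 + 3\right)\right) - 3 = \left(-1226 - 16\right) - 3 = -1242 - 3 = -1245$)
$D - \left(Z{\left(m{\left(O \right)} \right)} + 1 u\right) = -1245 - \left(\left(4 - -2\right) + 1 \cdot 15\right) = -1245 - \left(\left(4 + 2\right) + 15\right) = -1245 - \left(6 + 15\right) = -1245 - 21 = -1266$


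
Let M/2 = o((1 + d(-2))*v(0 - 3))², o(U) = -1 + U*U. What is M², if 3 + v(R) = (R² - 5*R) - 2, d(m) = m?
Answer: 67184640000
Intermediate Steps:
v(R) = -5 + R² - 5*R (v(R) = -3 + ((R² - 5*R) - 2) = -3 + (-2 + R² - 5*R) = -5 + R² - 5*R)
o(U) = -1 + U²
M = 259200 (M = 2*(-1 + ((1 - 2)*(-5 + (0 - 3)² - 5*(0 - 3)))²)² = 2*(-1 + (-(-5 + (-3)² - 5*(-3)))²)² = 2*(-1 + (-(-5 + 9 + 15))²)² = 2*(-1 + (-1*19)²)² = 2*(-1 + (-19)²)² = 2*(-1 + 361)² = 2*360² = 2*129600 = 259200)
M² = 259200² = 67184640000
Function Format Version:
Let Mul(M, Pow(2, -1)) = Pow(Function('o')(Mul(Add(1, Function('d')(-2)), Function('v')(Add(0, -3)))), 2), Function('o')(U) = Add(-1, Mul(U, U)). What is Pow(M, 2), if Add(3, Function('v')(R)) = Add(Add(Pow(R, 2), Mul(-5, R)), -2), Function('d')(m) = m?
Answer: 67184640000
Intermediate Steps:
Function('v')(R) = Add(-5, Pow(R, 2), Mul(-5, R)) (Function('v')(R) = Add(-3, Add(Add(Pow(R, 2), Mul(-5, R)), -2)) = Add(-3, Add(-2, Pow(R, 2), Mul(-5, R))) = Add(-5, Pow(R, 2), Mul(-5, R)))
Function('o')(U) = Add(-1, Pow(U, 2))
M = 259200 (M = Mul(2, Pow(Add(-1, Pow(Mul(Add(1, -2), Add(-5, Pow(Add(0, -3), 2), Mul(-5, Add(0, -3)))), 2)), 2)) = Mul(2, Pow(Add(-1, Pow(Mul(-1, Add(-5, Pow(-3, 2), Mul(-5, -3))), 2)), 2)) = Mul(2, Pow(Add(-1, Pow(Mul(-1, Add(-5, 9, 15)), 2)), 2)) = Mul(2, Pow(Add(-1, Pow(Mul(-1, 19), 2)), 2)) = Mul(2, Pow(Add(-1, Pow(-19, 2)), 2)) = Mul(2, Pow(Add(-1, 361), 2)) = Mul(2, Pow(360, 2)) = Mul(2, 129600) = 259200)
Pow(M, 2) = Pow(259200, 2) = 67184640000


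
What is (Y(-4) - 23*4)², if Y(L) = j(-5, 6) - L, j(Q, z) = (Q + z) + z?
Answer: 6561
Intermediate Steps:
j(Q, z) = Q + 2*z
Y(L) = 7 - L (Y(L) = (-5 + 2*6) - L = (-5 + 12) - L = 7 - L)
(Y(-4) - 23*4)² = ((7 - 1*(-4)) - 23*4)² = ((7 + 4) - 92)² = (11 - 92)² = (-81)² = 6561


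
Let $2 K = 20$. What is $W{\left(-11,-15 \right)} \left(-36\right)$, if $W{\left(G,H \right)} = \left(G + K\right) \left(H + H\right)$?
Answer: $-1080$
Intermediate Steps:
$K = 10$ ($K = \frac{1}{2} \cdot 20 = 10$)
$W{\left(G,H \right)} = 2 H \left(10 + G\right)$ ($W{\left(G,H \right)} = \left(G + 10\right) \left(H + H\right) = \left(10 + G\right) 2 H = 2 H \left(10 + G\right)$)
$W{\left(-11,-15 \right)} \left(-36\right) = 2 \left(-15\right) \left(10 - 11\right) \left(-36\right) = 2 \left(-15\right) \left(-1\right) \left(-36\right) = 30 \left(-36\right) = -1080$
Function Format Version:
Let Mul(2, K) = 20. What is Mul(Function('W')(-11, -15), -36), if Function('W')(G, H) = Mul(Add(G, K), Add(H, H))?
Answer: -1080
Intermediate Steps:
K = 10 (K = Mul(Rational(1, 2), 20) = 10)
Function('W')(G, H) = Mul(2, H, Add(10, G)) (Function('W')(G, H) = Mul(Add(G, 10), Add(H, H)) = Mul(Add(10, G), Mul(2, H)) = Mul(2, H, Add(10, G)))
Mul(Function('W')(-11, -15), -36) = Mul(Mul(2, -15, Add(10, -11)), -36) = Mul(Mul(2, -15, -1), -36) = Mul(30, -36) = -1080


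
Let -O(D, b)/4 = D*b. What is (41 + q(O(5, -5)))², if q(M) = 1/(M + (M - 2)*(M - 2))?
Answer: 158296558225/94167616 ≈ 1681.0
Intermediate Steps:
O(D, b) = -4*D*b
q(M) = 1/(M + (-2 + M)²) (q(M) = 1/(M + (-2 + M)*(-2 + M)) = 1/(M + (-2 + M)²))
(41 + q(O(5, -5)))² = (41 + 1/(-4*5*(-5) + (-2 - 4*5*(-5))²))² = (41 + 1/(100 + (-2 + 100)²))² = (41 + 1/(100 + 98²))² = (41 + 1/(100 + 9604))² = (41 + 1/9704)² = (397865/9704)² = 158296558225/94167616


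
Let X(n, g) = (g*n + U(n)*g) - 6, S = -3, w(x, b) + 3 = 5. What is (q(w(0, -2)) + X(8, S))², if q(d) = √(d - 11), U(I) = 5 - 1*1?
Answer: 1755 - 252*I ≈ 1755.0 - 252.0*I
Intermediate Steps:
w(x, b) = 2 (w(x, b) = -3 + 5 = 2)
U(I) = 4 (U(I) = 5 - 1 = 4)
q(d) = √(-11 + d)
X(n, g) = -6 + 4*g + g*n (X(n, g) = (g*n + 4*g) - 6 = (4*g + g*n) - 6 = -6 + 4*g + g*n)
(q(w(0, -2)) + X(8, S))² = (√(-11 + 2) + (-6 + 4*(-3) - 3*8))² = (√(-9) + (-6 - 12 - 24))² = (3*I - 42)² = (-42 + 3*I)²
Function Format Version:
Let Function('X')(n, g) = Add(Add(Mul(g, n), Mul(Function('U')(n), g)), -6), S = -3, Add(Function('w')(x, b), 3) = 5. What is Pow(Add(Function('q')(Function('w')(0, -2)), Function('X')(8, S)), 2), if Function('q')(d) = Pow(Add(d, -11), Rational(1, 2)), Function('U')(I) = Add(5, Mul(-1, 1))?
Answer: Add(1755, Mul(-252, I)) ≈ Add(1755.0, Mul(-252.00, I))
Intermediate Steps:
Function('w')(x, b) = 2 (Function('w')(x, b) = Add(-3, 5) = 2)
Function('U')(I) = 4 (Function('U')(I) = Add(5, -1) = 4)
Function('q')(d) = Pow(Add(-11, d), Rational(1, 2))
Function('X')(n, g) = Add(-6, Mul(4, g), Mul(g, n)) (Function('X')(n, g) = Add(Add(Mul(g, n), Mul(4, g)), -6) = Add(Add(Mul(4, g), Mul(g, n)), -6) = Add(-6, Mul(4, g), Mul(g, n)))
Pow(Add(Function('q')(Function('w')(0, -2)), Function('X')(8, S)), 2) = Pow(Add(Pow(Add(-11, 2), Rational(1, 2)), Add(-6, Mul(4, -3), Mul(-3, 8))), 2) = Pow(Add(Pow(-9, Rational(1, 2)), Add(-6, -12, -24)), 2) = Pow(Add(Mul(3, I), -42), 2) = Pow(Add(-42, Mul(3, I)), 2)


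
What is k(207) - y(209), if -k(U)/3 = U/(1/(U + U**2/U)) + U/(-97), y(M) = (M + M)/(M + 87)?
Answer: -3690769829/14356 ≈ -2.5709e+5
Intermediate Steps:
y(M) = 2*M/(87 + M) (y(M) = (2*M)/(87 + M) = 2*M/(87 + M))
k(U) = -6*U**2 + 3*U/97 (k(U) = -3*(U/(1/(U + U**2/U)) + U/(-97)) = -3*(U/(1/(U + U)) + U*(-1/97)) = -3*(U/(1/(2*U)) - U/97) = -3*(U/((1/(2*U))) - U/97) = -3*(U*(2*U) - U/97) = -3*(2*U**2 - U/97) = -6*U**2 + 3*U/97)
k(207) - y(209) = (3/97)*207*(1 - 194*207) - 2*209/(87 + 209) = (3/97)*207*(1 - 40158) - 2*209/296 = (3/97)*207*(-40157) - 2*209/296 = -24937497/97 - 1*209/148 = -24937497/97 - 209/148 = -3690769829/14356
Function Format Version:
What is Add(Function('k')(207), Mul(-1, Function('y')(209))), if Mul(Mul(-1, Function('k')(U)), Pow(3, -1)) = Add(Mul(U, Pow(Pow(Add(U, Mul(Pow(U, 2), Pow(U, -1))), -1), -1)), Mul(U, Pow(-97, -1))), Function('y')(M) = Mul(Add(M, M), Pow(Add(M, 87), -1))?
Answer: Rational(-3690769829, 14356) ≈ -2.5709e+5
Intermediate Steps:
Function('y')(M) = Mul(2, M, Pow(Add(87, M), -1)) (Function('y')(M) = Mul(Mul(2, M), Pow(Add(87, M), -1)) = Mul(2, M, Pow(Add(87, M), -1)))
Function('k')(U) = Add(Mul(-6, Pow(U, 2)), Mul(Rational(3, 97), U)) (Function('k')(U) = Mul(-3, Add(Mul(U, Pow(Pow(Add(U, Mul(Pow(U, 2), Pow(U, -1))), -1), -1)), Mul(U, Pow(-97, -1)))) = Mul(-3, Add(Mul(U, Pow(Pow(Add(U, U), -1), -1)), Mul(U, Rational(-1, 97)))) = Mul(-3, Add(Mul(U, Pow(Pow(Mul(2, U), -1), -1)), Mul(Rational(-1, 97), U))) = Mul(-3, Add(Mul(U, Pow(Mul(Rational(1, 2), Pow(U, -1)), -1)), Mul(Rational(-1, 97), U))) = Mul(-3, Add(Mul(U, Mul(2, U)), Mul(Rational(-1, 97), U))) = Mul(-3, Add(Mul(2, Pow(U, 2)), Mul(Rational(-1, 97), U))) = Add(Mul(-6, Pow(U, 2)), Mul(Rational(3, 97), U)))
Add(Function('k')(207), Mul(-1, Function('y')(209))) = Add(Mul(Rational(3, 97), 207, Add(1, Mul(-194, 207))), Mul(-1, Mul(2, 209, Pow(Add(87, 209), -1)))) = Add(Mul(Rational(3, 97), 207, Add(1, -40158)), Mul(-1, Mul(2, 209, Pow(296, -1)))) = Add(Mul(Rational(3, 97), 207, -40157), Mul(-1, Mul(2, 209, Rational(1, 296)))) = Add(Rational(-24937497, 97), Mul(-1, Rational(209, 148))) = Add(Rational(-24937497, 97), Rational(-209, 148)) = Rational(-3690769829, 14356)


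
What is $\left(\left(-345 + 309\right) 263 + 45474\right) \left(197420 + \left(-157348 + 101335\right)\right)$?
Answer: $5091500442$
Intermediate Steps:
$\left(\left(-345 + 309\right) 263 + 45474\right) \left(197420 + \left(-157348 + 101335\right)\right) = \left(\left(-36\right) 263 + 45474\right) \left(197420 - 56013\right) = \left(-9468 + 45474\right) 141407 = 36006 \cdot 141407 = 5091500442$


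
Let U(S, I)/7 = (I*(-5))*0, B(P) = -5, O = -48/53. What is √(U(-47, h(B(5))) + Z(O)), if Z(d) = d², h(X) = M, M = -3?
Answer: 48/53 ≈ 0.90566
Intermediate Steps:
O = -48/53 (O = -48*1/53 = -48/53 ≈ -0.90566)
h(X) = -3
U(S, I) = 0 (U(S, I) = 7*((I*(-5))*0) = 7*(-5*I*0) = 7*0 = 0)
√(U(-47, h(B(5))) + Z(O)) = √(0 + (-48/53)²) = √(0 + 2304/2809) = √(2304/2809) = 48/53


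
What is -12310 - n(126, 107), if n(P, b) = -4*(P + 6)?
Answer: -11782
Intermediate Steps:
n(P, b) = -24 - 4*P (n(P, b) = -4*(6 + P) = -24 - 4*P)
-12310 - n(126, 107) = -12310 - (-24 - 4*126) = -12310 - (-24 - 504) = -12310 - 1*(-528) = -12310 + 528 = -11782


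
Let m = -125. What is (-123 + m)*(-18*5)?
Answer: 22320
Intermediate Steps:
(-123 + m)*(-18*5) = (-123 - 125)*(-18*5) = -248*(-90) = 22320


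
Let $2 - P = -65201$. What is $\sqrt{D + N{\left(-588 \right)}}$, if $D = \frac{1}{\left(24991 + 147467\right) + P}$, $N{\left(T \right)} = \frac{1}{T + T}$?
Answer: $\frac{i \sqrt{337219569510}}{19963524} \approx 0.029088 i$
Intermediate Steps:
$P = 65203$ ($P = 2 - -65201 = 2 + 65201 = 65203$)
$N{\left(T \right)} = \frac{1}{2 T}$
$D = \frac{1}{237661}$ ($D = \frac{1}{\left(24991 + 147467\right) + 65203} = \frac{1}{172458 + 65203} = \frac{1}{237661} \approx 4.2077 \cdot 10^{-6}$)
$\sqrt{D + N{\left(-588 \right)}} = \sqrt{\frac{1}{237661} + \frac{1}{2 \left(-588\right)}} = \sqrt{\frac{1}{237661} + \frac{1}{2} \left(- \frac{1}{588}\right)} = \sqrt{\frac{1}{237661} - \frac{1}{1176}} = \sqrt{- \frac{236485}{279489336}} = \frac{i \sqrt{337219569510}}{19963524}$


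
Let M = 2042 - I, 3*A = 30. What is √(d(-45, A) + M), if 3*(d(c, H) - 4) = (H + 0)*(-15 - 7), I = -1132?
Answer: √27942/3 ≈ 55.720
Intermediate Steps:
A = 10 (A = (⅓)*30 = 10)
d(c, H) = 4 - 22*H/3 (d(c, H) = 4 + ((H + 0)*(-15 - 7))/3 = 4 + (H*(-22))/3 = 4 + (-22*H)/3 = 4 - 22*H/3)
M = 3174 (M = 2042 - 1*(-1132) = 2042 + 1132 = 3174)
√(d(-45, A) + M) = √((4 - 22/3*10) + 3174) = √((4 - 220/3) + 3174) = √(-208/3 + 3174) = √(9314/3) = √27942/3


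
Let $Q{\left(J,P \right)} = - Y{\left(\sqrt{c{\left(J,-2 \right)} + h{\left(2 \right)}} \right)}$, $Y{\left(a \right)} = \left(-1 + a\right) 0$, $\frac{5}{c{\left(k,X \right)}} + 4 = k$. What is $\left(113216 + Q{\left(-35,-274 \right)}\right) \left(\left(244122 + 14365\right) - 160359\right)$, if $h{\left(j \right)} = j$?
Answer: $11109659648$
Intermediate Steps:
$c{\left(k,X \right)} = \frac{5}{-4 + k}$
$Y{\left(a \right)} = 0$
$Q{\left(J,P \right)} = 0$ ($Q{\left(J,P \right)} = \left(-1\right) 0 = 0$)
$\left(113216 + Q{\left(-35,-274 \right)}\right) \left(\left(244122 + 14365\right) - 160359\right) = \left(113216 + 0\right) \left(\left(244122 + 14365\right) - 160359\right) = 113216 \left(258487 - 160359\right) = 113216 \cdot 98128 = 11109659648$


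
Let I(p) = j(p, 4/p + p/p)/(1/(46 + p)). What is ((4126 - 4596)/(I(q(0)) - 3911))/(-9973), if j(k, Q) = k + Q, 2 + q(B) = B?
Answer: -470/40320839 ≈ -1.1657e-5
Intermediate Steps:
q(B) = -2 + B
j(k, Q) = Q + k
I(p) = (46 + p)*(1 + p + 4/p) (I(p) = ((4/p + p/p) + p)/(1/(46 + p)) = ((4/p + 1) + p)*(46 + p) = ((1 + 4/p) + p)*(46 + p) = (1 + p + 4/p)*(46 + p) = (46 + p)*(1 + p + 4/p))
((4126 - 4596)/(I(q(0)) - 3911))/(-9973) = ((4126 - 4596)/((46 + (-2 + 0))*(4 + (-2 + 0) + (-2 + 0)²)/(-2 + 0) - 3911))/(-9973) = -470/((46 - 2)*(4 - 2 + (-2)²)/(-2) - 3911)*(-1/9973) = -470/(-½*44*(4 - 2 + 4) - 3911)*(-1/9973) = -470/(-½*44*6 - 3911)*(-1/9973) = -470/(-132 - 3911)*(-1/9973) = -470/(-4043)*(-1/9973) = -470*(-1/4043)*(-1/9973) = (470/4043)*(-1/9973) = -470/40320839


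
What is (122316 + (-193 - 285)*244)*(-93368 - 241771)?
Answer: -1904930076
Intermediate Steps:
(122316 + (-193 - 285)*244)*(-93368 - 241771) = (122316 - 478*244)*(-335139) = (122316 - 116632)*(-335139) = 5684*(-335139) = -1904930076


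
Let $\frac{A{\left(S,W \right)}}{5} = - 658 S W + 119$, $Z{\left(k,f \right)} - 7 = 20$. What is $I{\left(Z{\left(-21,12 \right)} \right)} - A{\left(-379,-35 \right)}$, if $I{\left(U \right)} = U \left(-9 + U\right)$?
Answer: $43641741$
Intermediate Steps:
$Z{\left(k,f \right)} = 27$ ($Z{\left(k,f \right)} = 7 + 20 = 27$)
$A{\left(S,W \right)} = 595 - 3290 S W$ ($A{\left(S,W \right)} = 5 \left(- 658 S W + 119\right) = 5 \left(119 - 658 S W\right) = 595 - 3290 S W$)
$I{\left(Z{\left(-21,12 \right)} \right)} - A{\left(-379,-35 \right)} = 27 \left(-9 + 27\right) - \left(595 - \left(-1246910\right) \left(-35\right)\right) = 27 \cdot 18 - \left(595 - 43641850\right) = 486 - -43641255 = 486 + 43641255 = 43641741$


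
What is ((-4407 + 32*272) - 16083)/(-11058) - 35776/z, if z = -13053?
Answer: 4819769/1266141 ≈ 3.8067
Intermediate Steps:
((-4407 + 32*272) - 16083)/(-11058) - 35776/z = ((-4407 + 32*272) - 16083)/(-11058) - 35776/(-13053) = ((-4407 + 8704) - 16083)*(-1/11058) - 35776*(-1/13053) = (4297 - 16083)*(-1/11058) + 35776/13053 = -11786*(-1/11058) + 35776/13053 = 5893/5529 + 35776/13053 = 4819769/1266141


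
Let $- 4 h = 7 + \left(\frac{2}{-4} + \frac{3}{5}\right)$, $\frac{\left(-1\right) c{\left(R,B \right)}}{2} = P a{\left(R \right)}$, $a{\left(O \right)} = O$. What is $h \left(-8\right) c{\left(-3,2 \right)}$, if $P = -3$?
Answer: $- \frac{1278}{5} \approx -255.6$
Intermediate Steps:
$c{\left(R,B \right)} = 6 R$ ($c{\left(R,B \right)} = - 2 \left(- 3 R\right) = 6 R$)
$h = - \frac{71}{40}$ ($h = - \frac{7 + \left(\frac{2}{-4} + \frac{3}{5}\right)}{4} = - \frac{7 + \left(2 \left(- \frac{1}{4}\right) + 3 \cdot \frac{1}{5}\right)}{4} = - \frac{7 + \left(- \frac{1}{2} + \frac{3}{5}\right)}{4} = - \frac{7 + \frac{1}{10}}{4} = \left(- \frac{1}{4}\right) \frac{71}{10} = - \frac{71}{40} \approx -1.775$)
$h \left(-8\right) c{\left(-3,2 \right)} = \left(- \frac{71}{40}\right) \left(-8\right) 6 \left(-3\right) = \frac{71}{5} \left(-18\right) = - \frac{1278}{5}$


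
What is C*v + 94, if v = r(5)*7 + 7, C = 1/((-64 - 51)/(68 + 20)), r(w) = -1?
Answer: 94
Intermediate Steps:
C = -88/115 (C = 1/(-115/88) = -88/115 ≈ -0.76522)
v = 0 (v = -1*7 + 7 = -7 + 7 = 0)
C*v + 94 = -88/115*0 + 94 = 0 + 94 = 94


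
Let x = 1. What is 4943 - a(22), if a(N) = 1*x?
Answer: 4942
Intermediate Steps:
a(N) = 1 (a(N) = 1*1 = 1)
4943 - a(22) = 4943 - 1*1 = 4943 - 1 = 4942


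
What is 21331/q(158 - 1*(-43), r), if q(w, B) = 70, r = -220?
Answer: 21331/70 ≈ 304.73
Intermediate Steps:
21331/q(158 - 1*(-43), r) = 21331/70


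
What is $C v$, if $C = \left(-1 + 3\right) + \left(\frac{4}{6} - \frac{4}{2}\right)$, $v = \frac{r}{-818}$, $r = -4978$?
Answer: $\frac{4978}{1227} \approx 4.0571$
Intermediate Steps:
$v = \frac{2489}{409}$ ($v = - \frac{4978}{-818} = \left(-4978\right) \left(- \frac{1}{818}\right) = \frac{2489}{409} \approx 6.0856$)
$C = \frac{2}{3}$ ($C = 2 + \left(4 \cdot \frac{1}{6} - 2\right) = 2 + \left(\frac{2}{3} - 2\right) = 2 - \frac{4}{3} = \frac{2}{3} \approx 0.66667$)
$C v = \frac{2}{3} \cdot \frac{2489}{409} = \frac{4978}{1227}$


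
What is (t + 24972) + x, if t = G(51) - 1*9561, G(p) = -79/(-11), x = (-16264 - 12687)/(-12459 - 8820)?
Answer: 3609236861/234069 ≈ 15420.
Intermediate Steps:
x = 28951/21279 (x = -28951/(-21279) = -28951*(-1/21279) = 28951/21279 ≈ 1.3605)
G(p) = 79/11 (G(p) = -79*(-1/11) = 79/11)
t = -105092/11 (t = 79/11 - 1*9561 = 79/11 - 9561 = -105092/11 ≈ -9553.8)
(t + 24972) + x = (-105092/11 + 24972) + 28951/21279 = 169600/11 + 28951/21279 = 3609236861/234069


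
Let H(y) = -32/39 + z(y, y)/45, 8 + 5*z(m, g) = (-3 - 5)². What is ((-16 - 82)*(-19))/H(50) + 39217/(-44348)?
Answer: -794737831/243914 ≈ -3258.3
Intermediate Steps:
z(m, g) = 56/5 (z(m, g) = -8/5 + (-3 - 5)²/5 = -8/5 + (⅕)*(-8)² = -8/5 + (⅕)*64 = -8/5 + 64/5 = 56/5)
H(y) = -1672/2925 (H(y) = -32/39 + (56/5)/45 = -32*1/39 + (56/5)*(1/45) = -32/39 + 56/225 = -1672/2925)
((-16 - 82)*(-19))/H(50) + 39217/(-44348) = ((-16 - 82)*(-19))/(-1672/2925) + 39217/(-44348) = -98*(-19)*(-2925/1672) + 39217*(-1/44348) = 1862*(-2925/1672) - 39217/44348 = -143325/44 - 39217/44348 = -794737831/243914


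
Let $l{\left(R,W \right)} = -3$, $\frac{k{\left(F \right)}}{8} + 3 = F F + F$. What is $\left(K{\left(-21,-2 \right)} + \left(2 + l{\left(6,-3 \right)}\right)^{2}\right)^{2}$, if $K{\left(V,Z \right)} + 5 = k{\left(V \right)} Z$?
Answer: $44568976$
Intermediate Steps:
$k{\left(F \right)} = -24 + 8 F + 8 F^{2}$ ($k{\left(F \right)} = -24 + 8 \left(F F + F\right) = -24 + 8 \left(F^{2} + F\right) = -24 + 8 \left(F + F^{2}\right) = -24 + \left(8 F + 8 F^{2}\right) = -24 + 8 F + 8 F^{2}$)
$K{\left(V,Z \right)} = -5 + Z \left(-24 + 8 V + 8 V^{2}\right)$ ($K{\left(V,Z \right)} = -5 + \left(-24 + 8 V + 8 V^{2}\right) Z = -5 + Z \left(-24 + 8 V + 8 V^{2}\right)$)
$\left(K{\left(-21,-2 \right)} + \left(2 + l{\left(6,-3 \right)}\right)^{2}\right)^{2} = \left(\left(-5 + 8 \left(-2\right) \left(-3 - 21 + \left(-21\right)^{2}\right)\right) + \left(2 - 3\right)^{2}\right)^{2} = \left(\left(-5 + 8 \left(-2\right) \left(-3 - 21 + 441\right)\right) + \left(-1\right)^{2}\right)^{2} = \left(\left(-5 + 8 \left(-2\right) 417\right) + 1\right)^{2} = \left(\left(-5 - 6672\right) + 1\right)^{2} = \left(-6677 + 1\right)^{2} = \left(-6676\right)^{2} = 44568976$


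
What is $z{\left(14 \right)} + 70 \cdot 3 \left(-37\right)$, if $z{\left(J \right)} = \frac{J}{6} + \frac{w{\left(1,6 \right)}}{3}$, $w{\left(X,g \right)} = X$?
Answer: $- \frac{23302}{3} \approx -7767.3$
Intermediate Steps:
$z{\left(J \right)} = \frac{1}{3} + \frac{J}{6}$ ($z{\left(J \right)} = \frac{J}{6} + 1 \cdot \frac{1}{3} = J \frac{1}{6} + 1 \cdot \frac{1}{3} = \frac{J}{6} + \frac{1}{3} = \frac{1}{3} + \frac{J}{6}$)
$z{\left(14 \right)} + 70 \cdot 3 \left(-37\right) = \left(\frac{1}{3} + \frac{1}{6} \cdot 14\right) + 70 \cdot 3 \left(-37\right) = \left(\frac{1}{3} + \frac{7}{3}\right) + 70 \left(-111\right) = \frac{8}{3} - 7770 = - \frac{23302}{3}$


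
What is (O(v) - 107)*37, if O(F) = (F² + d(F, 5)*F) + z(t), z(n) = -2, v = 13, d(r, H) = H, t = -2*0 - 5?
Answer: 4625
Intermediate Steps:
t = -5 (t = 0 - 5 = -5)
O(F) = -2 + F² + 5*F (O(F) = (F² + 5*F) - 2 = -2 + F² + 5*F)
(O(v) - 107)*37 = ((-2 + 13² + 5*13) - 107)*37 = ((-2 + 169 + 65) - 107)*37 = (232 - 107)*37 = 125*37 = 4625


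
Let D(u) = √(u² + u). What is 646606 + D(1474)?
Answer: 646606 + 5*√86966 ≈ 6.4808e+5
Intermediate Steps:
D(u) = √(u + u²)
646606 + D(1474) = 646606 + √(1474*(1 + 1474)) = 646606 + √(1474*1475) = 646606 + √2174150 = 646606 + 5*√86966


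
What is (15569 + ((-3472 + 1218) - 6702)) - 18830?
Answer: -12217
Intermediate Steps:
(15569 + ((-3472 + 1218) - 6702)) - 18830 = (15569 + (-2254 - 6702)) - 18830 = (15569 - 8956) - 18830 = 6613 - 18830 = -12217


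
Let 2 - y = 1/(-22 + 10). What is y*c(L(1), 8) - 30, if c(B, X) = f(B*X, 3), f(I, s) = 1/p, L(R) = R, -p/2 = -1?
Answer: -695/24 ≈ -28.958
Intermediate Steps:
p = 2 (p = -2*(-1) = 2)
f(I, s) = ½ (f(I, s) = 1/2 = ½)
c(B, X) = ½
y = 25/12 (y = 2 - 1/(-22 + 10) = 2 - 1/(-12) = 2 - 1*(-1/12) = 2 + 1/12 = 25/12 ≈ 2.0833)
y*c(L(1), 8) - 30 = (25/12)*(½) - 30 = 25/24 - 30 = -695/24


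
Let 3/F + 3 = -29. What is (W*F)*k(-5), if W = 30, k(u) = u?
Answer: 225/16 ≈ 14.063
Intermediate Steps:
F = -3/32 (F = 3/(-3 - 29) = 3/(-32) = 3*(-1/32) = -3/32 ≈ -0.093750)
(W*F)*k(-5) = (30*(-3/32))*(-5) = -45/16*(-5) = 225/16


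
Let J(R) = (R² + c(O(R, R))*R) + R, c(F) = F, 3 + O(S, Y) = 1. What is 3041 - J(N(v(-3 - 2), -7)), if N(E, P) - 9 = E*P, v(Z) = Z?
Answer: 1149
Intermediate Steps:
O(S, Y) = -2 (O(S, Y) = -3 + 1 = -2)
N(E, P) = 9 + E*P
J(R) = R² - R (J(R) = (R² - 2*R) + R = R² - R)
3041 - J(N(v(-3 - 2), -7)) = 3041 - (9 + (-3 - 2)*(-7))*(-1 + (9 + (-3 - 2)*(-7))) = 3041 - (9 - 5*(-7))*(-1 + (9 - 5*(-7))) = 3041 - (9 + 35)*(-1 + (9 + 35)) = 3041 - 44*(-1 + 44) = 3041 - 44*43 = 3041 - 1*1892 = 3041 - 1892 = 1149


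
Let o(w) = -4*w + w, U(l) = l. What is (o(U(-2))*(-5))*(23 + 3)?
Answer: -780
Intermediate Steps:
o(w) = -3*w
(o(U(-2))*(-5))*(23 + 3) = (-3*(-2)*(-5))*(23 + 3) = (6*(-5))*26 = -30*26 = -780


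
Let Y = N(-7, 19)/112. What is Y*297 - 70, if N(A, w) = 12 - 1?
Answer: -4573/112 ≈ -40.830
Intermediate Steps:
N(A, w) = 11
Y = 11/112 ≈ 0.098214
Y*297 - 70 = (11/112)*297 - 70 = 3267/112 - 70 = -4573/112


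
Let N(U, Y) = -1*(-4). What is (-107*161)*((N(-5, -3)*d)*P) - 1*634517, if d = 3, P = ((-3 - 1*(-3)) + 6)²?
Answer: -8076581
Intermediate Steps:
P = 36 (P = ((-3 + 3) + 6)² = (0 + 6)² = 6² = 36)
N(U, Y) = 4
(-107*161)*((N(-5, -3)*d)*P) - 1*634517 = (-107*161)*((4*3)*36) - 1*634517 = -206724*36 - 634517 = -17227*432 - 634517 = -7442064 - 634517 = -8076581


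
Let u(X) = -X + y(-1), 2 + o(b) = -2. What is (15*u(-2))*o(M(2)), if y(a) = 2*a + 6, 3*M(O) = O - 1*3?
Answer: -360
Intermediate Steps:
M(O) = -1 + O/3 (M(O) = (O - 1*3)/3 = (O - 3)/3 = (-3 + O)/3 = -1 + O/3)
o(b) = -4 (o(b) = -2 - 2 = -4)
y(a) = 6 + 2*a
u(X) = 4 - X (u(X) = -X + (6 + 2*(-1)) = -X + (6 - 2) = -X + 4 = 4 - X)
(15*u(-2))*o(M(2)) = (15*(4 - 1*(-2)))*(-4) = (15*(4 + 2))*(-4) = (15*6)*(-4) = 90*(-4) = -360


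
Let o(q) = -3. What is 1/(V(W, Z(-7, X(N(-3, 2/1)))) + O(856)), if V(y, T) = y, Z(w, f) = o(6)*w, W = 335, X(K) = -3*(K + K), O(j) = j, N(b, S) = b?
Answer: 1/1191 ≈ 0.00083963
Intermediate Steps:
X(K) = -6*K
Z(w, f) = -3*w
1/(V(W, Z(-7, X(N(-3, 2/1)))) + O(856)) = 1/(335 + 856) = 1/1191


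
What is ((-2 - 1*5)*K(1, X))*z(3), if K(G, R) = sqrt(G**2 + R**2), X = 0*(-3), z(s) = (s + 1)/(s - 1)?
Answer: -14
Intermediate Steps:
z(s) = (1 + s)/(-1 + s)
X = 0
((-2 - 1*5)*K(1, X))*z(3) = ((-2 - 1*5)*sqrt(1**2 + 0**2))*((1 + 3)/(-1 + 3)) = ((-2 - 5)*sqrt(1 + 0))*(4/2) = (-7*sqrt(1))*((1/2)*4) = -7*1*2 = -7*2 = -14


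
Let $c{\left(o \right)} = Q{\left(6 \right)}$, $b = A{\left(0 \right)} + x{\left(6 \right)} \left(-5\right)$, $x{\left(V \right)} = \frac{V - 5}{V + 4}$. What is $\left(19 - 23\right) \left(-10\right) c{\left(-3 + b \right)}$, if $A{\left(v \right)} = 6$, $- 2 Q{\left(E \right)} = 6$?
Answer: $-120$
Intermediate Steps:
$Q{\left(E \right)} = -3$ ($Q{\left(E \right)} = \left(- \frac{1}{2}\right) 6 = -3$)
$x{\left(V \right)} = \frac{-5 + V}{4 + V}$
$b = \frac{11}{2}$ ($b = 6 + \frac{-5 + 6}{4 + 6} \left(-5\right) = 6 + \frac{1}{10} \cdot 1 \left(-5\right) = 6 + \frac{1}{10} \left(-5\right) = 6 - \frac{1}{2} = \frac{11}{2} \approx 5.5$)
$c{\left(o \right)} = -3$
$\left(19 - 23\right) \left(-10\right) c{\left(-3 + b \right)} = \left(19 - 23\right) \left(-10\right) \left(-3\right) = \left(-4\right) \left(-10\right) \left(-3\right) = 40 \left(-3\right) = -120$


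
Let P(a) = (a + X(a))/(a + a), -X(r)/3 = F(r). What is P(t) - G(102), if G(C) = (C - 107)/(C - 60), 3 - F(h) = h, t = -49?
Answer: 325/147 ≈ 2.2109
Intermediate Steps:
F(h) = 3 - h
G(C) = (-107 + C)/(-60 + C)
X(r) = -9 + 3*r (X(r) = -3*(3 - r) = -9 + 3*r)
P(a) = (-9 + 4*a)/(2*a) (P(a) = (a + (-9 + 3*a))/(a + a) = (-9 + 4*a)/((2*a)) = (-9 + 4*a)*(1/(2*a)) = (-9 + 4*a)/(2*a))
P(t) - G(102) = (2 - 9/2/(-49)) - (-107 + 102)/(-60 + 102) = (2 - 9/2*(-1/49)) - (-5)/42 = (2 + 9/98) - (-5)/42 = 205/98 - 1*(-5/42) = 205/98 + 5/42 = 325/147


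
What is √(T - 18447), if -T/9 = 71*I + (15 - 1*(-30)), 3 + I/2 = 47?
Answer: 2*I*√18771 ≈ 274.01*I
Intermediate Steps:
I = 88 (I = -6 + 2*47 = -6 + 94 = 88)
T = -56637 (T = -9*(71*88 + (15 - 1*(-30))) = -9*(6248 + (15 + 30)) = -9*(6248 + 45) = -9*6293 = -56637)
√(T - 18447) = √(-56637 - 18447) = √(-75084) = 2*I*√18771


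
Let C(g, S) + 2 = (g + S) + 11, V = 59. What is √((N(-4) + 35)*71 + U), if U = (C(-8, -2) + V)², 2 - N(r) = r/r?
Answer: 4*√370 ≈ 76.942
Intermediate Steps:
C(g, S) = 9 + S + g (C(g, S) = -2 + ((g + S) + 11) = -2 + ((S + g) + 11) = -2 + (11 + S + g) = 9 + S + g)
N(r) = 1 (N(r) = 2 - r/r = 2 - 1*1 = 2 - 1 = 1)
U = 3364 (U = ((9 - 2 - 8) + 59)² = (-1 + 59)² = 58² = 3364)
√((N(-4) + 35)*71 + U) = √((1 + 35)*71 + 3364) = √(36*71 + 3364) = √(2556 + 3364) = √5920 = 4*√370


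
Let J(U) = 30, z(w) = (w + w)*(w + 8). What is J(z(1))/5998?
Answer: 15/2999 ≈ 0.0050017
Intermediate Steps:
z(w) = 2*w*(8 + w) (z(w) = (2*w)*(8 + w) = 2*w*(8 + w))
J(z(1))/5998 = 30/5998 = 30*(1/5998) = 15/2999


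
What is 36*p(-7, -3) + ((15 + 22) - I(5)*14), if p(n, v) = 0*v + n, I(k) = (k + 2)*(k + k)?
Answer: -1195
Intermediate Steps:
I(k) = 2*k*(2 + k) (I(k) = (2 + k)*(2*k) = 2*k*(2 + k))
p(n, v) = n (p(n, v) = 0 + n = n)
36*p(-7, -3) + ((15 + 22) - I(5)*14) = 36*(-7) + ((15 + 22) - 2*5*(2 + 5)*14) = -252 + (37 - 2*5*7*14) = -252 + (37 - 70*14) = -252 + (37 - 1*980) = -252 + (37 - 980) = -252 - 943 = -1195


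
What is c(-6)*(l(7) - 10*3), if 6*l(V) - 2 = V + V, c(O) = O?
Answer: 164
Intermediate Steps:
l(V) = 1/3 + V/3 (l(V) = 1/3 + (V + V)/6 = 1/3 + (2*V)/6 = 1/3 + V/3)
c(-6)*(l(7) - 10*3) = -6*((1/3 + (1/3)*7) - 10*3) = -6*((1/3 + 7/3) - 30) = -6*(8/3 - 30) = -6*(-82/3) = 164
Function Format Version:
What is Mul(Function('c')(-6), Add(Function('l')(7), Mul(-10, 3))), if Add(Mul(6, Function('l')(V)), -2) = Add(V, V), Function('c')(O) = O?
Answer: 164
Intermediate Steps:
Function('l')(V) = Add(Rational(1, 3), Mul(Rational(1, 3), V)) (Function('l')(V) = Add(Rational(1, 3), Mul(Rational(1, 6), Add(V, V))) = Add(Rational(1, 3), Mul(Rational(1, 6), Mul(2, V))) = Add(Rational(1, 3), Mul(Rational(1, 3), V)))
Mul(Function('c')(-6), Add(Function('l')(7), Mul(-10, 3))) = Mul(-6, Add(Add(Rational(1, 3), Mul(Rational(1, 3), 7)), Mul(-10, 3))) = Mul(-6, Add(Add(Rational(1, 3), Rational(7, 3)), -30)) = Mul(-6, Add(Rational(8, 3), -30)) = Mul(-6, Rational(-82, 3)) = 164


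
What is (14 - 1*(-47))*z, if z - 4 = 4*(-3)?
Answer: -488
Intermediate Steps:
z = -8 (z = 4 + 4*(-3) = 4 - 12 = -8)
(14 - 1*(-47))*z = (14 - 1*(-47))*(-8) = (14 + 47)*(-8) = 61*(-8) = -488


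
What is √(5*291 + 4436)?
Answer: √5891 ≈ 76.753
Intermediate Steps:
√(5*291 + 4436) = √(1455 + 4436) = √5891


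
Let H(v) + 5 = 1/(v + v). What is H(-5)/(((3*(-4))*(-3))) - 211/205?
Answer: -5761/4920 ≈ -1.1709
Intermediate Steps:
H(v) = -5 + 1/(2*v) (H(v) = -5 + 1/(v + v) = -5 + 1/(2*v))
H(-5)/(((3*(-4))*(-3))) - 211/205 = (-5 + (½)/(-5))/(((3*(-4))*(-3))) - 211/205 = (-5 + (½)*(-⅕))/((-12*(-3))) - 211*1/205 = (-5 - ⅒)/36 - 211/205 = -51/10*1/36 - 211/205 = -17/120 - 211/205 = -5761/4920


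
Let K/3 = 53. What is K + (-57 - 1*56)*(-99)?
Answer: 11346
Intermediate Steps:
K = 159 (K = 3*53 = 159)
K + (-57 - 1*56)*(-99) = 159 + (-57 - 1*56)*(-99) = 159 + (-57 - 56)*(-99) = 159 - 113*(-99) = 159 + 11187 = 11346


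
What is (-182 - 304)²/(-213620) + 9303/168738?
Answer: -3155661149/3003817630 ≈ -1.0506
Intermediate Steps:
(-182 - 304)²/(-213620) + 9303/168738 = (-486)²*(-1/213620) + 9303*(1/168738) = 236196*(-1/213620) + 3101/56246 = -59049/53405 + 3101/56246 = -3155661149/3003817630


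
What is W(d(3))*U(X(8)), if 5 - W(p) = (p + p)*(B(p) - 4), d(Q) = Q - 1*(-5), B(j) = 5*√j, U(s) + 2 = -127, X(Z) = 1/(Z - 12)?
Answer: -8901 + 20640*√2 ≈ 20288.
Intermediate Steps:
X(Z) = 1/(-12 + Z)
U(s) = -129 (U(s) = -2 - 127 = -129)
d(Q) = 5 + Q (d(Q) = Q + 5 = 5 + Q)
W(p) = 5 - 2*p*(-4 + 5*√p) (W(p) = 5 - (p + p)*(5*√p - 4) = 5 - 2*p*(-4 + 5*√p))
W(d(3))*U(X(8)) = (5 - 10*(5 + 3)^(3/2) + 8*(5 + 3))*(-129) = (5 - 160*√2 + 8*8)*(-129) = (5 - 160*√2 + 64)*(-129) = (69 - 160*√2)*(-129) = -8901 + 20640*√2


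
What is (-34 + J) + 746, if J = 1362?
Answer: 2074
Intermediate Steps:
(-34 + J) + 746 = (-34 + 1362) + 746 = 1328 + 746 = 2074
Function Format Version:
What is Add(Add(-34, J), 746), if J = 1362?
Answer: 2074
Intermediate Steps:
Add(Add(-34, J), 746) = Add(Add(-34, 1362), 746) = Add(1328, 746) = 2074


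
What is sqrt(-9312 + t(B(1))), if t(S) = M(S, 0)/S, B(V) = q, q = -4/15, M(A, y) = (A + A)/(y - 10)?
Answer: I*sqrt(232805)/5 ≈ 96.5*I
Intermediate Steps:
M(A, y) = 2*A/(-10 + y) (M(A, y) = (2*A)/(-10 + y) = 2*A/(-10 + y))
q = -4/15 (q = -4*1/15 = -4/15 ≈ -0.26667)
B(V) = -4/15
t(S) = -1/5 (t(S) = (2*S/(-10 + 0))/S = (2*S/(-10))/S = (2*S*(-1/10))/S = (-S/5)/S = -1/5)
sqrt(-9312 + t(B(1))) = sqrt(-9312 - 1/5) = sqrt(-46561/5) = I*sqrt(232805)/5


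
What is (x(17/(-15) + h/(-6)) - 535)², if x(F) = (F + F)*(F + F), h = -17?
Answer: 171243396/625 ≈ 2.7399e+5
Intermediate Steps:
x(F) = 4*F² (x(F) = (2*F)*(2*F) = 4*F²)
(x(17/(-15) + h/(-6)) - 535)² = (4*(17/(-15) - 17/(-6))² - 535)² = (4*(17*(-1/15) - 17*(-⅙))² - 535)² = (4*(-17/15 + 17/6)² - 535)² = (4*(17/10)² - 535)² = (4*(289/100) - 535)² = (289/25 - 535)² = (-13086/25)² = 171243396/625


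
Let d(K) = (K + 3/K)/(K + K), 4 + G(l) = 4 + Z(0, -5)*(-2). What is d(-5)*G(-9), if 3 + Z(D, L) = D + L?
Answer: 224/25 ≈ 8.9600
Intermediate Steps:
Z(D, L) = -3 + D + L (Z(D, L) = -3 + (D + L) = -3 + D + L)
G(l) = 16 (G(l) = -4 + (4 + (-3 + 0 - 5)*(-2)) = -4 + (4 - 8*(-2)) = -4 + (4 + 16) = -4 + 20 = 16)
d(K) = (K + 3/K)/(2*K) (d(K) = (K + 3/K)/((2*K)) = (K + 3/K)*(1/(2*K)) = (K + 3/K)/(2*K))
d(-5)*G(-9) = ((½)*(3 + (-5)²)/(-5)²)*16 = ((½)*(1/25)*(3 + 25))*16 = ((½)*(1/25)*28)*16 = (14/25)*16 = 224/25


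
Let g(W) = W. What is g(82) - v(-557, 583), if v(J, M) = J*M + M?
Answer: 324230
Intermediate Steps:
v(J, M) = M + J*M
g(82) - v(-557, 583) = 82 - 583*(1 - 557) = 82 - 583*(-556) = 82 - 1*(-324148) = 82 + 324148 = 324230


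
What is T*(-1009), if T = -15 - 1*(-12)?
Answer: 3027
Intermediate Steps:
T = -3 (T = -15 + 12 = -3)
T*(-1009) = -3*(-1009) = 3027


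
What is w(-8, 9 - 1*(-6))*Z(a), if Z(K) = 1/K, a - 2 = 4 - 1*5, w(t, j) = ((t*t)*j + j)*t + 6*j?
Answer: -7710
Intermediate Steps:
w(t, j) = 6*j + t*(j + j*t²) (w(t, j) = (t²*j + j)*t + 6*j = (j*t² + j)*t + 6*j = (j + j*t²)*t + 6*j = t*(j + j*t²) + 6*j = 6*j + t*(j + j*t²))
a = 1 (a = 2 + (4 - 1*5) = 2 + (4 - 5) = 2 - 1 = 1)
Z(K) = 1/K
w(-8, 9 - 1*(-6))*Z(a) = ((9 - 1*(-6))*(6 - 8 + (-8)³))/1 = ((9 + 6)*(6 - 8 - 512))*1 = (15*(-514))*1 = -7710*1 = -7710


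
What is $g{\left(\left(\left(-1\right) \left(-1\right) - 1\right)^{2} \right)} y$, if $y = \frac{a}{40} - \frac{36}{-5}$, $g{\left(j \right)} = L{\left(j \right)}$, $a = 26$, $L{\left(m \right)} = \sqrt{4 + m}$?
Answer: $\frac{157}{10} \approx 15.7$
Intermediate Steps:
$g{\left(j \right)} = \sqrt{4 + j}$
$y = \frac{157}{20}$ ($y = \frac{26}{40} - \frac{36}{-5} = 26 \cdot \frac{1}{40} - - \frac{36}{5} = \frac{13}{20} + \frac{36}{5} = \frac{157}{20} \approx 7.85$)
$g{\left(\left(\left(-1\right) \left(-1\right) - 1\right)^{2} \right)} y = \sqrt{4 + \left(\left(-1\right) \left(-1\right) - 1\right)^{2}} \cdot \frac{157}{20} = \sqrt{4 + \left(1 - 1\right)^{2}} \cdot \frac{157}{20} = \sqrt{4 + 0^{2}} \cdot \frac{157}{20} = \sqrt{4 + 0} \cdot \frac{157}{20} = \sqrt{4} \cdot \frac{157}{20} = 2 \cdot \frac{157}{20} = \frac{157}{10}$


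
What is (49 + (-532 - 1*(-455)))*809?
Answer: -22652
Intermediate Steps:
(49 + (-532 - 1*(-455)))*809 = (49 + (-532 + 455))*809 = (49 - 77)*809 = -28*809 = -22652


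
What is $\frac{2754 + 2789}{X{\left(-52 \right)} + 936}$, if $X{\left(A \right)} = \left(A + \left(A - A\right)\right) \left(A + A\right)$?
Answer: $\frac{5543}{6344} \approx 0.87374$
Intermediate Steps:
$X{\left(A \right)} = 2 A^{2}$ ($X{\left(A \right)} = \left(A + 0\right) 2 A = A 2 A = 2 A^{2}$)
$\frac{2754 + 2789}{X{\left(-52 \right)} + 936} = \frac{2754 + 2789}{2 \left(-52\right)^{2} + 936} = \frac{5543}{2 \cdot 2704 + 936} = \frac{5543}{5408 + 936} = \frac{5543}{6344}$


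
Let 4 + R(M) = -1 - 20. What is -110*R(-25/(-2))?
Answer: 2750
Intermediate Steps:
R(M) = -25 (R(M) = -4 + (-1 - 20) = -4 - 21 = -25)
-110*R(-25/(-2)) = -110*(-25) = 2750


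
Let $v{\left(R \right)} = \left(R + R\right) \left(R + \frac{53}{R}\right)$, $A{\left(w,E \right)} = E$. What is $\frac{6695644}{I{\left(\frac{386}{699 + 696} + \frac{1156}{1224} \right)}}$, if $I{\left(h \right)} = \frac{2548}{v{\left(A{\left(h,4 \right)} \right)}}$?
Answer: $\frac{230999718}{637} \approx 3.6264 \cdot 10^{5}$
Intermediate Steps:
$v{\left(R \right)} = 2 R \left(R + \frac{53}{R}\right)$
$I{\left(h \right)} = \frac{1274}{69}$ ($I{\left(h \right)} = \frac{2548}{106 + 2 \cdot 4^{2}} = \frac{2548}{106 + 2 \cdot 16} = \frac{2548}{106 + 32} = \frac{2548}{138} = 2548 \cdot \frac{1}{138} = \frac{1274}{69}$)
$\frac{6695644}{I{\left(\frac{386}{699 + 696} + \frac{1156}{1224} \right)}} = \frac{6695644}{\frac{1274}{69}} = 6695644 \cdot \frac{69}{1274} = \frac{230999718}{637}$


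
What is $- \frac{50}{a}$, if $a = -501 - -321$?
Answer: $\frac{5}{18} \approx 0.27778$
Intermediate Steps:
$a = -180$ ($a = -501 + 321 = -180$)
$- \frac{50}{a} = - \frac{50}{-180} = \left(-50\right) \left(- \frac{1}{180}\right) = \frac{5}{18}$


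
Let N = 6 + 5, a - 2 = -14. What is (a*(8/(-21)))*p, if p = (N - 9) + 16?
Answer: 576/7 ≈ 82.286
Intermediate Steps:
a = -12 (a = 2 - 14 = -12)
N = 11
p = 18 (p = (11 - 9) + 16 = 2 + 16 = 18)
(a*(8/(-21)))*p = -96/(-21)*18 = -96*(-1)/21*18 = -12*(-8/21)*18 = (32/7)*18 = 576/7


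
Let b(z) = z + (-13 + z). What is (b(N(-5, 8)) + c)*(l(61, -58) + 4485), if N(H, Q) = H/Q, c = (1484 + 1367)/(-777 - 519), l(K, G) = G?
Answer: -94379213/1296 ≈ -72824.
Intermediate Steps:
c = -2851/1296 (c = 2851/(-1296) = 2851*(-1/1296) = -2851/1296 ≈ -2.1998)
b(z) = -13 + 2*z
(b(N(-5, 8)) + c)*(l(61, -58) + 4485) = ((-13 + 2*(-5/8)) - 2851/1296)*(-58 + 4485) = ((-13 + 2*(-5*⅛)) - 2851/1296)*4427 = ((-13 + 2*(-5/8)) - 2851/1296)*4427 = ((-13 - 5/4) - 2851/1296)*4427 = (-57/4 - 2851/1296)*4427 = -21319/1296*4427 = -94379213/1296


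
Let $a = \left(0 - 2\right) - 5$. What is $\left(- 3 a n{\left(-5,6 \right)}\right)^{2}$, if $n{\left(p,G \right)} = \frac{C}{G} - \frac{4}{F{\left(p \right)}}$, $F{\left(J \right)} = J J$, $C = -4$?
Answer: $\frac{188356}{625} \approx 301.37$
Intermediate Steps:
$F{\left(J \right)} = J^{2}$
$n{\left(p,G \right)} = - \frac{4}{G} - \frac{4}{p^{2}}$
$a = -7$ ($a = -2 - 5 = -7$)
$\left(- 3 a n{\left(-5,6 \right)}\right)^{2} = \left(\left(-3\right) \left(-7\right) \left(- \frac{4}{6} - \frac{4}{25}\right)\right)^{2} = \left(21 \left(\left(-4\right) \frac{1}{6} - \frac{4}{25}\right)\right)^{2} = \left(21 \left(- \frac{2}{3} - \frac{4}{25}\right)\right)^{2} = \left(21 \left(- \frac{62}{75}\right)\right)^{2} = \left(- \frac{434}{25}\right)^{2} = \frac{188356}{625}$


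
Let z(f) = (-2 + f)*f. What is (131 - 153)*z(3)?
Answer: -66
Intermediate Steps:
z(f) = f*(-2 + f)
(131 - 153)*z(3) = (131 - 153)*(3*(-2 + 3)) = -66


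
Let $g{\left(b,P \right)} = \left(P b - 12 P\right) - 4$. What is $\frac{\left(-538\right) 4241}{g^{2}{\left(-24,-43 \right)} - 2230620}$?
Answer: $- \frac{1140829}{76658} \approx -14.882$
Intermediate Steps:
$g{\left(b,P \right)} = -4 - 12 P + P b$ ($g{\left(b,P \right)} = \left(- 12 P + P b\right) - 4 = -4 - 12 P + P b$)
$\frac{\left(-538\right) 4241}{g^{2}{\left(-24,-43 \right)} - 2230620} = \frac{\left(-538\right) 4241}{\left(-4 - -516 - -1032\right)^{2} - 2230620} = - \frac{2281658}{\left(-4 + 516 + 1032\right)^{2} - 2230620} = - \frac{2281658}{1544^{2} - 2230620} = - \frac{2281658}{2383936 - 2230620} = - \frac{2281658}{153316} = \left(-2281658\right) \frac{1}{153316} = - \frac{1140829}{76658}$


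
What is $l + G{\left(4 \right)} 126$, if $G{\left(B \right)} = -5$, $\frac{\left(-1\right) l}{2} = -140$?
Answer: $-350$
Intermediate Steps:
$l = 280$ ($l = \left(-2\right) \left(-140\right) = 280$)
$l + G{\left(4 \right)} 126 = 280 - 630 = -350$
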